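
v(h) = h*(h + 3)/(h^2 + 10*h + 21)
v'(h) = h*(-2*h - 10)*(h + 3)/(h^2 + 10*h + 21)^2 + h/(h^2 + 10*h + 21) + (h + 3)/(h^2 + 10*h + 21)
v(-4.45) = -1.75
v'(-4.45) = 1.08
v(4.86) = 0.41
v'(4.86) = 0.05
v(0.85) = 0.11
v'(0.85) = 0.11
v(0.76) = 0.10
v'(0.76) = 0.12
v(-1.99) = -0.40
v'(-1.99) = 0.28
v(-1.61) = -0.30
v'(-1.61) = 0.24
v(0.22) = 0.03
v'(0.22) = 0.13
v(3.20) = 0.31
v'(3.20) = 0.07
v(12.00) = 0.63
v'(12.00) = 0.02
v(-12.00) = 2.40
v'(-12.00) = 0.28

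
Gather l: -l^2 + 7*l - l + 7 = -l^2 + 6*l + 7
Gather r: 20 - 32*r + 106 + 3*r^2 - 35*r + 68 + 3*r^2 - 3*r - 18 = 6*r^2 - 70*r + 176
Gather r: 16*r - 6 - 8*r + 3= 8*r - 3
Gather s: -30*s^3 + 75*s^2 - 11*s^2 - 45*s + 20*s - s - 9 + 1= -30*s^3 + 64*s^2 - 26*s - 8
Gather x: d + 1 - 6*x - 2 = d - 6*x - 1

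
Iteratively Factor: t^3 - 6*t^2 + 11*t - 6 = (t - 2)*(t^2 - 4*t + 3) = (t - 2)*(t - 1)*(t - 3)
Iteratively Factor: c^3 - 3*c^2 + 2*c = (c - 1)*(c^2 - 2*c) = c*(c - 1)*(c - 2)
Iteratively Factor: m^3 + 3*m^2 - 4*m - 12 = (m + 3)*(m^2 - 4) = (m - 2)*(m + 3)*(m + 2)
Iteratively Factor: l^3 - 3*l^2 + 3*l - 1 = (l - 1)*(l^2 - 2*l + 1) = (l - 1)^2*(l - 1)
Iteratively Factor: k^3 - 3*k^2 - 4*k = (k)*(k^2 - 3*k - 4) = k*(k - 4)*(k + 1)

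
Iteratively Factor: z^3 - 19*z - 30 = (z + 2)*(z^2 - 2*z - 15) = (z + 2)*(z + 3)*(z - 5)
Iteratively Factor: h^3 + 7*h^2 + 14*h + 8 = (h + 2)*(h^2 + 5*h + 4) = (h + 2)*(h + 4)*(h + 1)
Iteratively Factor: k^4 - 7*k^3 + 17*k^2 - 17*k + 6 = (k - 1)*(k^3 - 6*k^2 + 11*k - 6) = (k - 3)*(k - 1)*(k^2 - 3*k + 2) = (k - 3)*(k - 2)*(k - 1)*(k - 1)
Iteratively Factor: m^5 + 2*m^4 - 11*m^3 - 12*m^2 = (m)*(m^4 + 2*m^3 - 11*m^2 - 12*m) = m*(m - 3)*(m^3 + 5*m^2 + 4*m) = m*(m - 3)*(m + 1)*(m^2 + 4*m) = m^2*(m - 3)*(m + 1)*(m + 4)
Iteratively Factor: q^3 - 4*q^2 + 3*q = (q - 1)*(q^2 - 3*q) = (q - 3)*(q - 1)*(q)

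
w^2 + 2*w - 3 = (w - 1)*(w + 3)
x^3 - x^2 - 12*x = x*(x - 4)*(x + 3)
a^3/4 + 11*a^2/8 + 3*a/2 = a*(a/4 + 1)*(a + 3/2)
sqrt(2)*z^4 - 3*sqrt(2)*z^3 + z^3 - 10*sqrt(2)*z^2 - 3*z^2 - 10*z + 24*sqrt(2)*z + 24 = (z - 4)*(z - 2)*(z + 3)*(sqrt(2)*z + 1)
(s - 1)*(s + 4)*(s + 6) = s^3 + 9*s^2 + 14*s - 24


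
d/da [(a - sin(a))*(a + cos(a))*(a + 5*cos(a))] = -(a - sin(a))*(a + cos(a))*(5*sin(a) - 1) - (a - sin(a))*(a + 5*cos(a))*(sin(a) - 1) - (a + cos(a))*(a + 5*cos(a))*(cos(a) - 1)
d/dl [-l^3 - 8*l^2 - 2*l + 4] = -3*l^2 - 16*l - 2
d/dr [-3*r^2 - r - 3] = -6*r - 1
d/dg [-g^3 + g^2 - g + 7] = -3*g^2 + 2*g - 1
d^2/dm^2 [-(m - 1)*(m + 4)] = -2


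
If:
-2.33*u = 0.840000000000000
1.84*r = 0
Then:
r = 0.00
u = -0.36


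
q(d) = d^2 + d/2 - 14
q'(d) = 2*d + 1/2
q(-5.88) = 17.63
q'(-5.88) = -11.26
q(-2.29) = -9.90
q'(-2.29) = -4.08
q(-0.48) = -14.01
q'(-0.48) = -0.46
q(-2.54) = -8.82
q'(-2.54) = -4.58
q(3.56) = 0.45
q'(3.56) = 7.62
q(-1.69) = -11.99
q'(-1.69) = -2.88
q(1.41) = -11.31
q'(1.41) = 3.32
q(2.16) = -8.25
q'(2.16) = 4.82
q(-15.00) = 203.50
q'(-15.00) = -29.50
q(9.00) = 71.50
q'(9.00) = 18.50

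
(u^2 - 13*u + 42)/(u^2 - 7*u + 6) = (u - 7)/(u - 1)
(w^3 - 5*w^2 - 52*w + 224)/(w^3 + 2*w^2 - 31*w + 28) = (w - 8)/(w - 1)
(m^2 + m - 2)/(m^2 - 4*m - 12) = (m - 1)/(m - 6)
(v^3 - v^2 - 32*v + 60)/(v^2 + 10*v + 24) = (v^2 - 7*v + 10)/(v + 4)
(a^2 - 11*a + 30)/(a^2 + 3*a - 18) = (a^2 - 11*a + 30)/(a^2 + 3*a - 18)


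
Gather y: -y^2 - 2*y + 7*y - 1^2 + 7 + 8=-y^2 + 5*y + 14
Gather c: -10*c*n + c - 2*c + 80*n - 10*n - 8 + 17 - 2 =c*(-10*n - 1) + 70*n + 7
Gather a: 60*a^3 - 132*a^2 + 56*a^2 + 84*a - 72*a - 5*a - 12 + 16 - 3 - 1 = 60*a^3 - 76*a^2 + 7*a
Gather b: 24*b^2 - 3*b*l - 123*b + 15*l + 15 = 24*b^2 + b*(-3*l - 123) + 15*l + 15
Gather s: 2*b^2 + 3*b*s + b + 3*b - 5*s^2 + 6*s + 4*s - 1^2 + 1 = 2*b^2 + 4*b - 5*s^2 + s*(3*b + 10)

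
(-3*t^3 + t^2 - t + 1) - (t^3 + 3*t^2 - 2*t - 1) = -4*t^3 - 2*t^2 + t + 2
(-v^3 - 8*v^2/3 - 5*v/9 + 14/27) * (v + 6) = -v^4 - 26*v^3/3 - 149*v^2/9 - 76*v/27 + 28/9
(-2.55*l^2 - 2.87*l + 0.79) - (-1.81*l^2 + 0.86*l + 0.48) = -0.74*l^2 - 3.73*l + 0.31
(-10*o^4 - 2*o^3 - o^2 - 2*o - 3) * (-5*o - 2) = 50*o^5 + 30*o^4 + 9*o^3 + 12*o^2 + 19*o + 6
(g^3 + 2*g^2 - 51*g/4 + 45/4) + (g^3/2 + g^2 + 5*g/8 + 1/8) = 3*g^3/2 + 3*g^2 - 97*g/8 + 91/8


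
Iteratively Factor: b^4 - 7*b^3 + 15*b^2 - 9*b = (b)*(b^3 - 7*b^2 + 15*b - 9) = b*(b - 1)*(b^2 - 6*b + 9) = b*(b - 3)*(b - 1)*(b - 3)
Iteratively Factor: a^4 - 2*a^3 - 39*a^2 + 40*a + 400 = (a + 4)*(a^3 - 6*a^2 - 15*a + 100) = (a + 4)^2*(a^2 - 10*a + 25) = (a - 5)*(a + 4)^2*(a - 5)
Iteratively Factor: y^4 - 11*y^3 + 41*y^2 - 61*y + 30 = (y - 3)*(y^3 - 8*y^2 + 17*y - 10) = (y - 3)*(y - 1)*(y^2 - 7*y + 10) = (y - 3)*(y - 2)*(y - 1)*(y - 5)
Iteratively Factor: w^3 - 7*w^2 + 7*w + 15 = (w - 3)*(w^2 - 4*w - 5) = (w - 3)*(w + 1)*(w - 5)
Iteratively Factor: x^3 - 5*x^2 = (x)*(x^2 - 5*x) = x*(x - 5)*(x)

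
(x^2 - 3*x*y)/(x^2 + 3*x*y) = (x - 3*y)/(x + 3*y)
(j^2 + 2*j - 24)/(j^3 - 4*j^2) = (j + 6)/j^2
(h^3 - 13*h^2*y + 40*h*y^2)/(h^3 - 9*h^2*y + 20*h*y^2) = (-h + 8*y)/(-h + 4*y)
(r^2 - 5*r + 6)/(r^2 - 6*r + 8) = (r - 3)/(r - 4)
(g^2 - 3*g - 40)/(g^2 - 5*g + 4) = (g^2 - 3*g - 40)/(g^2 - 5*g + 4)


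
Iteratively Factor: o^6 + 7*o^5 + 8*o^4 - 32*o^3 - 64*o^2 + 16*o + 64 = (o + 2)*(o^5 + 5*o^4 - 2*o^3 - 28*o^2 - 8*o + 32) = (o - 1)*(o + 2)*(o^4 + 6*o^3 + 4*o^2 - 24*o - 32) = (o - 2)*(o - 1)*(o + 2)*(o^3 + 8*o^2 + 20*o + 16) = (o - 2)*(o - 1)*(o + 2)^2*(o^2 + 6*o + 8) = (o - 2)*(o - 1)*(o + 2)^3*(o + 4)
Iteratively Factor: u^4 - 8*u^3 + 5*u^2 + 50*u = (u - 5)*(u^3 - 3*u^2 - 10*u) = u*(u - 5)*(u^2 - 3*u - 10) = u*(u - 5)*(u + 2)*(u - 5)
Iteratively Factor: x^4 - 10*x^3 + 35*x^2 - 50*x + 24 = (x - 3)*(x^3 - 7*x^2 + 14*x - 8) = (x - 3)*(x - 1)*(x^2 - 6*x + 8) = (x - 3)*(x - 2)*(x - 1)*(x - 4)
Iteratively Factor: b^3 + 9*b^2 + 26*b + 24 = (b + 3)*(b^2 + 6*b + 8) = (b + 3)*(b + 4)*(b + 2)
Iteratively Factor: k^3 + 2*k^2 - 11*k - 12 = (k + 4)*(k^2 - 2*k - 3) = (k + 1)*(k + 4)*(k - 3)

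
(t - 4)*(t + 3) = t^2 - t - 12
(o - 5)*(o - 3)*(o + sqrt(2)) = o^3 - 8*o^2 + sqrt(2)*o^2 - 8*sqrt(2)*o + 15*o + 15*sqrt(2)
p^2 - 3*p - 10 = (p - 5)*(p + 2)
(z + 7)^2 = z^2 + 14*z + 49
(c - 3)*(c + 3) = c^2 - 9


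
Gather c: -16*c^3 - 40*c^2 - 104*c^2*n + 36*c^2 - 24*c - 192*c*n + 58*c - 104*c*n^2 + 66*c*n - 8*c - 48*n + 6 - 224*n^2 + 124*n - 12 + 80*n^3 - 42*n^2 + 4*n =-16*c^3 + c^2*(-104*n - 4) + c*(-104*n^2 - 126*n + 26) + 80*n^3 - 266*n^2 + 80*n - 6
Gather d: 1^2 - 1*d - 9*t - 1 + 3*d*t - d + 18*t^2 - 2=d*(3*t - 2) + 18*t^2 - 9*t - 2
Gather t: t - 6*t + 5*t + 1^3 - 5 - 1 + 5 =0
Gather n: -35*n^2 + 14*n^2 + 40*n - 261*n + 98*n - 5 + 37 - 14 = -21*n^2 - 123*n + 18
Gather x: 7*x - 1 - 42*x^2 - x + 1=-42*x^2 + 6*x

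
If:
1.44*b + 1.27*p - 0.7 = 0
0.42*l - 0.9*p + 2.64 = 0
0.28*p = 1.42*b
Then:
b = 0.09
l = -5.32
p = 0.45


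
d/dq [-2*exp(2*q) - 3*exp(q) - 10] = (-4*exp(q) - 3)*exp(q)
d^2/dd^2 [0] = 0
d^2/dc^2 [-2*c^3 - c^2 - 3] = -12*c - 2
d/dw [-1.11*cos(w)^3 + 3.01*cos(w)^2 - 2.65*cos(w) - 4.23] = (3.33*cos(w)^2 - 6.02*cos(w) + 2.65)*sin(w)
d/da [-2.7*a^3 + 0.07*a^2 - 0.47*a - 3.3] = -8.1*a^2 + 0.14*a - 0.47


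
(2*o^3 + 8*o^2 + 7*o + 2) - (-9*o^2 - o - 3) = 2*o^3 + 17*o^2 + 8*o + 5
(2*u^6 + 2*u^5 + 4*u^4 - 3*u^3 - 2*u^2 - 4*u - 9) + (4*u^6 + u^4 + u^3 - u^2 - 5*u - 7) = 6*u^6 + 2*u^5 + 5*u^4 - 2*u^3 - 3*u^2 - 9*u - 16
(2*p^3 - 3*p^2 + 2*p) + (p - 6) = 2*p^3 - 3*p^2 + 3*p - 6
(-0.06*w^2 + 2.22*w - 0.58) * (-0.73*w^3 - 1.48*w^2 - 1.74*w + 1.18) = 0.0438*w^5 - 1.5318*w^4 - 2.7578*w^3 - 3.0752*w^2 + 3.6288*w - 0.6844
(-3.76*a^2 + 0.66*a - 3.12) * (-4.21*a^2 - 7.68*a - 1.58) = 15.8296*a^4 + 26.0982*a^3 + 14.0072*a^2 + 22.9188*a + 4.9296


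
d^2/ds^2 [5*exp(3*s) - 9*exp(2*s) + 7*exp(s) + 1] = (45*exp(2*s) - 36*exp(s) + 7)*exp(s)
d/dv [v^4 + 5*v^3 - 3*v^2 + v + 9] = 4*v^3 + 15*v^2 - 6*v + 1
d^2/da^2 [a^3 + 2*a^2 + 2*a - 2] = 6*a + 4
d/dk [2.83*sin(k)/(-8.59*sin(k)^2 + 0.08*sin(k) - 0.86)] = (24.3097*sin(k)^2 - 2.4338)*cos(k)/(73.7881*sin(k)^4 - 1.3744*sin(k)^3 + 14.7812*sin(k)^2 - 0.1376*sin(k) + 0.7396)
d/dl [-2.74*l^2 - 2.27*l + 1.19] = -5.48*l - 2.27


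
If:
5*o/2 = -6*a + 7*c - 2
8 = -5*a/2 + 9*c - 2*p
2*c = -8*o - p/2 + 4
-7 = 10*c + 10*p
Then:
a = 3949/15145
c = 19969/30290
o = 6363/15145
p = -20586/15145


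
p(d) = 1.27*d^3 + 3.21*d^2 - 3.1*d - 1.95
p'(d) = 3.81*d^2 + 6.42*d - 3.1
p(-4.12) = -23.51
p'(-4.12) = 35.12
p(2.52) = 30.95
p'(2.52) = 37.27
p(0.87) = -1.38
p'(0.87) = 5.37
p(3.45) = 77.71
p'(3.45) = 64.40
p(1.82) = 10.70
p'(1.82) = 21.20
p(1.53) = 5.37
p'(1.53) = 15.64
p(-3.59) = -8.21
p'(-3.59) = 22.96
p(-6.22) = -164.09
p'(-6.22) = 104.37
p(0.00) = -1.95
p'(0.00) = -3.10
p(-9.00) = -639.87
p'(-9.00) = 247.73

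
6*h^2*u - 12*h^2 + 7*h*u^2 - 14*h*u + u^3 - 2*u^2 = (h + u)*(6*h + u)*(u - 2)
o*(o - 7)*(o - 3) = o^3 - 10*o^2 + 21*o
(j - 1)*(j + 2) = j^2 + j - 2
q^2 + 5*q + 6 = (q + 2)*(q + 3)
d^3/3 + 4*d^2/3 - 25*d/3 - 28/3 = (d/3 + 1/3)*(d - 4)*(d + 7)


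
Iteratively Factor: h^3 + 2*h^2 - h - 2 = (h + 1)*(h^2 + h - 2) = (h - 1)*(h + 1)*(h + 2)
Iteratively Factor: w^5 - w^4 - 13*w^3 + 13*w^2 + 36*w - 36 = (w + 2)*(w^4 - 3*w^3 - 7*w^2 + 27*w - 18) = (w - 2)*(w + 2)*(w^3 - w^2 - 9*w + 9) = (w - 3)*(w - 2)*(w + 2)*(w^2 + 2*w - 3) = (w - 3)*(w - 2)*(w - 1)*(w + 2)*(w + 3)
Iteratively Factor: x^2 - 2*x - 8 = (x + 2)*(x - 4)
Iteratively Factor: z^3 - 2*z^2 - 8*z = (z - 4)*(z^2 + 2*z) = z*(z - 4)*(z + 2)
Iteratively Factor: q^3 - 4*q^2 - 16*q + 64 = (q - 4)*(q^2 - 16) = (q - 4)*(q + 4)*(q - 4)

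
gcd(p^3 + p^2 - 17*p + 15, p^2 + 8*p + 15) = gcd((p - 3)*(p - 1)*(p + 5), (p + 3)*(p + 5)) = p + 5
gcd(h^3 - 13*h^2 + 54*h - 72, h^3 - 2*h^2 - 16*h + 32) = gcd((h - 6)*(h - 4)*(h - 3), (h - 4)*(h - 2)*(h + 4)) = h - 4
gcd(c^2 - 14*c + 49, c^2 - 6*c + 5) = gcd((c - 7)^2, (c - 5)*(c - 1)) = 1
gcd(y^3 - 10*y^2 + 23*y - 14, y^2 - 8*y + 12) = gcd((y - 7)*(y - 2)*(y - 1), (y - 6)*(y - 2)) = y - 2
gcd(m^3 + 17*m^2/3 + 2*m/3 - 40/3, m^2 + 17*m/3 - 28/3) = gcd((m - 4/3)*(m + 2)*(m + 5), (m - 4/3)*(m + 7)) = m - 4/3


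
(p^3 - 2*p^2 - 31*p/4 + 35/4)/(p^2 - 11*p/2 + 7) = (2*p^2 + 3*p - 5)/(2*(p - 2))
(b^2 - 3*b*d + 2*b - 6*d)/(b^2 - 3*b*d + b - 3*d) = (b + 2)/(b + 1)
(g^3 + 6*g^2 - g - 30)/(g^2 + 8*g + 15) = g - 2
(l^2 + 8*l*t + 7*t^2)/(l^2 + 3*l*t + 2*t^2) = (l + 7*t)/(l + 2*t)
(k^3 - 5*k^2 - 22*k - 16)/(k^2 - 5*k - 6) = (k^2 - 6*k - 16)/(k - 6)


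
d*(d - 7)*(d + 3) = d^3 - 4*d^2 - 21*d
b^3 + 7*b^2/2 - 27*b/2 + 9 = (b - 3/2)*(b - 1)*(b + 6)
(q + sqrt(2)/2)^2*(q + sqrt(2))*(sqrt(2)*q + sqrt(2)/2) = sqrt(2)*q^4 + sqrt(2)*q^3/2 + 4*q^3 + 2*q^2 + 5*sqrt(2)*q^2/2 + q + 5*sqrt(2)*q/4 + 1/2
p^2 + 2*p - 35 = (p - 5)*(p + 7)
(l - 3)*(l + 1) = l^2 - 2*l - 3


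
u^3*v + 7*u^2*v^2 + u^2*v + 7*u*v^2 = u*(u + 7*v)*(u*v + v)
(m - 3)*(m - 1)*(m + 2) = m^3 - 2*m^2 - 5*m + 6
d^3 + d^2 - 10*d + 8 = (d - 2)*(d - 1)*(d + 4)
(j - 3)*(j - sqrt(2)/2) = j^2 - 3*j - sqrt(2)*j/2 + 3*sqrt(2)/2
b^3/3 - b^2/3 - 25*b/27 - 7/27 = (b/3 + 1/3)*(b - 7/3)*(b + 1/3)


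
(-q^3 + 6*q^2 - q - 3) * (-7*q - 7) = 7*q^4 - 35*q^3 - 35*q^2 + 28*q + 21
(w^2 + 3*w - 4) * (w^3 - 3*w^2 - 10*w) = w^5 - 23*w^3 - 18*w^2 + 40*w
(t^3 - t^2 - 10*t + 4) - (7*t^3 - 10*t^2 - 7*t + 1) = -6*t^3 + 9*t^2 - 3*t + 3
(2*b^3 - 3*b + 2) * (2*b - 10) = 4*b^4 - 20*b^3 - 6*b^2 + 34*b - 20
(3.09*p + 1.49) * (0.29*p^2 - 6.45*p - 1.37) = 0.8961*p^3 - 19.4984*p^2 - 13.8438*p - 2.0413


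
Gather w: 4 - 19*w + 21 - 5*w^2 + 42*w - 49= -5*w^2 + 23*w - 24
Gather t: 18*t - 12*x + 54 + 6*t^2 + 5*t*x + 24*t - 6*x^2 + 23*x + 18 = 6*t^2 + t*(5*x + 42) - 6*x^2 + 11*x + 72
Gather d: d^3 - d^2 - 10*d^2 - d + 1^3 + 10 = d^3 - 11*d^2 - d + 11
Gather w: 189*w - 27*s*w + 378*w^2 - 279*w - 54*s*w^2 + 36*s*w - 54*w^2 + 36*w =w^2*(324 - 54*s) + w*(9*s - 54)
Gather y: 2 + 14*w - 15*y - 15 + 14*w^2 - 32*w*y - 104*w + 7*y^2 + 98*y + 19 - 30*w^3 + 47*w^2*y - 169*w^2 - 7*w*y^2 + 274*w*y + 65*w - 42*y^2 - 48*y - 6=-30*w^3 - 155*w^2 - 25*w + y^2*(-7*w - 35) + y*(47*w^2 + 242*w + 35)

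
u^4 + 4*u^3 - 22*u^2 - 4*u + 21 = (u - 3)*(u - 1)*(u + 1)*(u + 7)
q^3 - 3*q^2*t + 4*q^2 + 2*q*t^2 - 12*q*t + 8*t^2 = (q + 4)*(q - 2*t)*(q - t)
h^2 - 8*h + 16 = (h - 4)^2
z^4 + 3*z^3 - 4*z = z*(z - 1)*(z + 2)^2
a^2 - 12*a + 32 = (a - 8)*(a - 4)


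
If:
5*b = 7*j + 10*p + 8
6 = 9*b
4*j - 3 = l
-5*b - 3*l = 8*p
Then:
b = 2/3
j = 47/32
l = 23/8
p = -287/192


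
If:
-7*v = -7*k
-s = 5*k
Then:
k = v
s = -5*v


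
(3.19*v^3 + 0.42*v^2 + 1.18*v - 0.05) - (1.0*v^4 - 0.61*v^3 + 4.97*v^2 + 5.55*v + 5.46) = -1.0*v^4 + 3.8*v^3 - 4.55*v^2 - 4.37*v - 5.51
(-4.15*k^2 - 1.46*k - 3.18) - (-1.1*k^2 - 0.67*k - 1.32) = -3.05*k^2 - 0.79*k - 1.86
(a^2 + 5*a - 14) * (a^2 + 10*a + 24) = a^4 + 15*a^3 + 60*a^2 - 20*a - 336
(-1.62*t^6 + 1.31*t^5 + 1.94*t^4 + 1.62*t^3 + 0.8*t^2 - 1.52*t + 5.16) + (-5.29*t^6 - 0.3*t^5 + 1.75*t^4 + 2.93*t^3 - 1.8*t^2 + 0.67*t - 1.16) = -6.91*t^6 + 1.01*t^5 + 3.69*t^4 + 4.55*t^3 - 1.0*t^2 - 0.85*t + 4.0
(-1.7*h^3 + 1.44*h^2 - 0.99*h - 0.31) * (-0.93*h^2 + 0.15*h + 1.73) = 1.581*h^5 - 1.5942*h^4 - 1.8043*h^3 + 2.631*h^2 - 1.7592*h - 0.5363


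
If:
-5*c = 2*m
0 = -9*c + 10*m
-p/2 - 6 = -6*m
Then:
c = 0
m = 0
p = -12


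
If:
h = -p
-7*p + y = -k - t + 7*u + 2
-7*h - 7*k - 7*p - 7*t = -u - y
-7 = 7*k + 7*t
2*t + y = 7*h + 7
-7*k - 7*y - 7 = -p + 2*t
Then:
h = -1154/397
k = 1616/397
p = 1154/397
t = -2013/397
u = -1506/397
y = -1273/397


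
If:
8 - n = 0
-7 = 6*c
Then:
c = -7/6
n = 8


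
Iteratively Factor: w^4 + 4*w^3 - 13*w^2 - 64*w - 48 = (w - 4)*(w^3 + 8*w^2 + 19*w + 12) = (w - 4)*(w + 4)*(w^2 + 4*w + 3) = (w - 4)*(w + 1)*(w + 4)*(w + 3)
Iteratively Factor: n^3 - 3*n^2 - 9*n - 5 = (n - 5)*(n^2 + 2*n + 1) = (n - 5)*(n + 1)*(n + 1)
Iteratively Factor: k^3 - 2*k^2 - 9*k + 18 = (k + 3)*(k^2 - 5*k + 6) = (k - 2)*(k + 3)*(k - 3)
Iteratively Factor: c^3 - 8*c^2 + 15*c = (c - 5)*(c^2 - 3*c) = (c - 5)*(c - 3)*(c)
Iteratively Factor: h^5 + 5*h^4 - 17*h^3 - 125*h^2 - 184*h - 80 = (h + 4)*(h^4 + h^3 - 21*h^2 - 41*h - 20) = (h + 1)*(h + 4)*(h^3 - 21*h - 20) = (h + 1)^2*(h + 4)*(h^2 - h - 20) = (h + 1)^2*(h + 4)^2*(h - 5)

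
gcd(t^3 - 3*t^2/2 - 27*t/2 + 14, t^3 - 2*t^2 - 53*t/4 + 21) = t^2 - t/2 - 14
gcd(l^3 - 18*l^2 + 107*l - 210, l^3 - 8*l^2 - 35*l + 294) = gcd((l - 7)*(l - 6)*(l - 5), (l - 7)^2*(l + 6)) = l - 7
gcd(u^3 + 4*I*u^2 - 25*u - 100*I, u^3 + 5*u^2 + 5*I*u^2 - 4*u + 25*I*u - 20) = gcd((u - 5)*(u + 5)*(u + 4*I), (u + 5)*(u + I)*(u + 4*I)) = u^2 + u*(5 + 4*I) + 20*I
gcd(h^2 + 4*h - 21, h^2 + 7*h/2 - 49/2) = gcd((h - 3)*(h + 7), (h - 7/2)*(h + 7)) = h + 7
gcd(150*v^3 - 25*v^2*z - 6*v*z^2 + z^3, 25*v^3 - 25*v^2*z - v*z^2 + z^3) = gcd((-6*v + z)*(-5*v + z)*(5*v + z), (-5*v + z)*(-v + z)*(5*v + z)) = -25*v^2 + z^2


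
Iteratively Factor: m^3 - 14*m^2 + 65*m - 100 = (m - 5)*(m^2 - 9*m + 20) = (m - 5)*(m - 4)*(m - 5)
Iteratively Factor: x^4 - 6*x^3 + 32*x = (x + 2)*(x^3 - 8*x^2 + 16*x) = (x - 4)*(x + 2)*(x^2 - 4*x) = (x - 4)^2*(x + 2)*(x)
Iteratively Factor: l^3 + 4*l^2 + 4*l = (l + 2)*(l^2 + 2*l) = (l + 2)^2*(l)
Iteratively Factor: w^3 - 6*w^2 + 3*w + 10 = (w - 2)*(w^2 - 4*w - 5) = (w - 2)*(w + 1)*(w - 5)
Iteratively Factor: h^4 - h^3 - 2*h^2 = (h - 2)*(h^3 + h^2) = h*(h - 2)*(h^2 + h) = h^2*(h - 2)*(h + 1)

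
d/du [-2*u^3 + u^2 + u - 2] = -6*u^2 + 2*u + 1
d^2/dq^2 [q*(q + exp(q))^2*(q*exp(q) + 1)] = q^4*exp(q) + 8*q^3*exp(2*q) + 8*q^3*exp(q) + 9*q^2*exp(3*q) + 24*q^2*exp(2*q) + 14*q^2*exp(q) + 12*q*exp(3*q) + 16*q*exp(2*q) + 8*q*exp(q) + 6*q + 2*exp(3*q) + 4*exp(2*q) + 4*exp(q)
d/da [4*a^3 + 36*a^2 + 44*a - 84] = 12*a^2 + 72*a + 44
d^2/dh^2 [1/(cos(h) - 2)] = (sin(h)^2 - 2*cos(h) + 1)/(cos(h) - 2)^3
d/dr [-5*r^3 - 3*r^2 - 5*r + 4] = -15*r^2 - 6*r - 5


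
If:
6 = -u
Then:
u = -6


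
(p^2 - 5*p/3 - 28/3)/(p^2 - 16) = (p + 7/3)/(p + 4)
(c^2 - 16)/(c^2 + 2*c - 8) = (c - 4)/(c - 2)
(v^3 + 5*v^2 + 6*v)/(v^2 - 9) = v*(v + 2)/(v - 3)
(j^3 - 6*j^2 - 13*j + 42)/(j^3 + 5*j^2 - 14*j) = (j^2 - 4*j - 21)/(j*(j + 7))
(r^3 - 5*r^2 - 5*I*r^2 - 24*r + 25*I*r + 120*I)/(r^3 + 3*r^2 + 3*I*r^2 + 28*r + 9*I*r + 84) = (r^2 - r*(8 + 5*I) + 40*I)/(r^2 + 3*I*r + 28)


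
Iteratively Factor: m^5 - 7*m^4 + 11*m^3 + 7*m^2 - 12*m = (m)*(m^4 - 7*m^3 + 11*m^2 + 7*m - 12) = m*(m - 4)*(m^3 - 3*m^2 - m + 3) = m*(m - 4)*(m + 1)*(m^2 - 4*m + 3) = m*(m - 4)*(m - 3)*(m + 1)*(m - 1)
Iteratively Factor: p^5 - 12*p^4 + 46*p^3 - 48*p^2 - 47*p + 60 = (p - 4)*(p^4 - 8*p^3 + 14*p^2 + 8*p - 15) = (p - 4)*(p + 1)*(p^3 - 9*p^2 + 23*p - 15) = (p - 4)*(p - 1)*(p + 1)*(p^2 - 8*p + 15) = (p - 5)*(p - 4)*(p - 1)*(p + 1)*(p - 3)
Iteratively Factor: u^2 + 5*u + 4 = (u + 4)*(u + 1)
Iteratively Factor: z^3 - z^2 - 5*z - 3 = (z - 3)*(z^2 + 2*z + 1) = (z - 3)*(z + 1)*(z + 1)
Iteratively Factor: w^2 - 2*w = (w)*(w - 2)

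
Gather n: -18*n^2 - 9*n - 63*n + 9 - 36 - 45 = -18*n^2 - 72*n - 72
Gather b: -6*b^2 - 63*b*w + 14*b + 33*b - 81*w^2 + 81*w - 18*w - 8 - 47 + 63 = -6*b^2 + b*(47 - 63*w) - 81*w^2 + 63*w + 8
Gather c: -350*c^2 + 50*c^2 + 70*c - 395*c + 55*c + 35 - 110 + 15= -300*c^2 - 270*c - 60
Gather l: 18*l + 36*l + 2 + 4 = 54*l + 6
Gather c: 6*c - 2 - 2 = 6*c - 4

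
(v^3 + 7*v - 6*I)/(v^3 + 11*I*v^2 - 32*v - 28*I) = (v^3 + 7*v - 6*I)/(v^3 + 11*I*v^2 - 32*v - 28*I)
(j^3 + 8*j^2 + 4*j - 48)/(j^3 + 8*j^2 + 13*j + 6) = (j^2 + 2*j - 8)/(j^2 + 2*j + 1)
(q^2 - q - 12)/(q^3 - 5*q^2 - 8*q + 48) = 1/(q - 4)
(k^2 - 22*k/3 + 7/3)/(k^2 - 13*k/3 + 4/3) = (k - 7)/(k - 4)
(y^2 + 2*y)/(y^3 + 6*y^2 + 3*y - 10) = y/(y^2 + 4*y - 5)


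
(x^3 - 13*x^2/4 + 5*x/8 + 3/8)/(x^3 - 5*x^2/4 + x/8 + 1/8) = (x - 3)/(x - 1)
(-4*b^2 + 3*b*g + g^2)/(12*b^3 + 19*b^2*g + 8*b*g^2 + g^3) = (-b + g)/(3*b^2 + 4*b*g + g^2)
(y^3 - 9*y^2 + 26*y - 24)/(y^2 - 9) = (y^2 - 6*y + 8)/(y + 3)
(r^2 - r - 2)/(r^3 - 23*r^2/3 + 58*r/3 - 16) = 3*(r + 1)/(3*r^2 - 17*r + 24)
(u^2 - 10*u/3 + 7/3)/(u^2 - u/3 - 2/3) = (3*u - 7)/(3*u + 2)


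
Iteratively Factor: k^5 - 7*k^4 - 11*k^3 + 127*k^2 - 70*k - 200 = (k - 2)*(k^4 - 5*k^3 - 21*k^2 + 85*k + 100) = (k - 2)*(k + 1)*(k^3 - 6*k^2 - 15*k + 100) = (k - 5)*(k - 2)*(k + 1)*(k^2 - k - 20) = (k - 5)*(k - 2)*(k + 1)*(k + 4)*(k - 5)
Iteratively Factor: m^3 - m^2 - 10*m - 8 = (m - 4)*(m^2 + 3*m + 2) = (m - 4)*(m + 2)*(m + 1)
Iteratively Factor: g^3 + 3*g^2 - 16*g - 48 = (g + 3)*(g^2 - 16) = (g - 4)*(g + 3)*(g + 4)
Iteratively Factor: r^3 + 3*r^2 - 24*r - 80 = (r - 5)*(r^2 + 8*r + 16) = (r - 5)*(r + 4)*(r + 4)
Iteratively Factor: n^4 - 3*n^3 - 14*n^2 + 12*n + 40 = (n - 2)*(n^3 - n^2 - 16*n - 20) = (n - 2)*(n + 2)*(n^2 - 3*n - 10) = (n - 5)*(n - 2)*(n + 2)*(n + 2)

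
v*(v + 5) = v^2 + 5*v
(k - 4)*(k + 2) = k^2 - 2*k - 8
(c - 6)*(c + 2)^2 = c^3 - 2*c^2 - 20*c - 24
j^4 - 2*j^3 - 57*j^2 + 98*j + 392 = (j - 7)*(j - 4)*(j + 2)*(j + 7)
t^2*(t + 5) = t^3 + 5*t^2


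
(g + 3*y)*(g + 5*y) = g^2 + 8*g*y + 15*y^2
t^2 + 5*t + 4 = (t + 1)*(t + 4)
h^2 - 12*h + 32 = (h - 8)*(h - 4)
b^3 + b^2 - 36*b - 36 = (b - 6)*(b + 1)*(b + 6)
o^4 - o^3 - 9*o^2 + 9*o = o*(o - 3)*(o - 1)*(o + 3)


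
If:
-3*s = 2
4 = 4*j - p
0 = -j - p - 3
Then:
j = 1/5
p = -16/5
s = -2/3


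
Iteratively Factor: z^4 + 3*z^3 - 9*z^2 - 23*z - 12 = (z + 1)*(z^3 + 2*z^2 - 11*z - 12) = (z - 3)*(z + 1)*(z^2 + 5*z + 4) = (z - 3)*(z + 1)^2*(z + 4)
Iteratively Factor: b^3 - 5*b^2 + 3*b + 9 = (b - 3)*(b^2 - 2*b - 3) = (b - 3)^2*(b + 1)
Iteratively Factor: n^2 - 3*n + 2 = (n - 2)*(n - 1)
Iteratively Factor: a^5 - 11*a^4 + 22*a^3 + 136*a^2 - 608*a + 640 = (a + 4)*(a^4 - 15*a^3 + 82*a^2 - 192*a + 160) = (a - 5)*(a + 4)*(a^3 - 10*a^2 + 32*a - 32) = (a - 5)*(a - 4)*(a + 4)*(a^2 - 6*a + 8) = (a - 5)*(a - 4)*(a - 2)*(a + 4)*(a - 4)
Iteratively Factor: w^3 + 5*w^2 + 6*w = (w + 3)*(w^2 + 2*w) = (w + 2)*(w + 3)*(w)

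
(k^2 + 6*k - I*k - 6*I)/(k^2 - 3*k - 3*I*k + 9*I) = (k^2 + k*(6 - I) - 6*I)/(k^2 - 3*k*(1 + I) + 9*I)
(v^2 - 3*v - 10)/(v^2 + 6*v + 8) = (v - 5)/(v + 4)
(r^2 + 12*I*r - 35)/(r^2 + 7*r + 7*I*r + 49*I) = (r + 5*I)/(r + 7)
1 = 1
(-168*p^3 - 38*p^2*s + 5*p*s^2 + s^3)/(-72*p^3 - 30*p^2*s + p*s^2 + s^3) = (7*p + s)/(3*p + s)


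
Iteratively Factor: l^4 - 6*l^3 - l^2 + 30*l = (l - 3)*(l^3 - 3*l^2 - 10*l) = (l - 3)*(l + 2)*(l^2 - 5*l) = (l - 5)*(l - 3)*(l + 2)*(l)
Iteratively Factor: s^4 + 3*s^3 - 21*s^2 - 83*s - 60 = (s - 5)*(s^3 + 8*s^2 + 19*s + 12) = (s - 5)*(s + 1)*(s^2 + 7*s + 12) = (s - 5)*(s + 1)*(s + 4)*(s + 3)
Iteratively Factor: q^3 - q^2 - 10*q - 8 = (q + 2)*(q^2 - 3*q - 4) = (q + 1)*(q + 2)*(q - 4)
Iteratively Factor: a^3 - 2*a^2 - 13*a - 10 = (a + 2)*(a^2 - 4*a - 5) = (a + 1)*(a + 2)*(a - 5)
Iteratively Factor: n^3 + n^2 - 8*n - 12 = (n + 2)*(n^2 - n - 6) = (n + 2)^2*(n - 3)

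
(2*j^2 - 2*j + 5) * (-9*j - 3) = -18*j^3 + 12*j^2 - 39*j - 15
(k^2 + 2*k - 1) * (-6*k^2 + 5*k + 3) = -6*k^4 - 7*k^3 + 19*k^2 + k - 3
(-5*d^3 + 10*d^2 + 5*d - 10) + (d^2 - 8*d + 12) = -5*d^3 + 11*d^2 - 3*d + 2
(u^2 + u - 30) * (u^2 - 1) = u^4 + u^3 - 31*u^2 - u + 30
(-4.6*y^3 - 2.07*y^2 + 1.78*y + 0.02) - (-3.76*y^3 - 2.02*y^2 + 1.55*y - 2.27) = -0.84*y^3 - 0.0499999999999998*y^2 + 0.23*y + 2.29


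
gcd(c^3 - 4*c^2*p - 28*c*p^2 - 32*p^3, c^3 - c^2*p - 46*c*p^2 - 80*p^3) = -c^2 + 6*c*p + 16*p^2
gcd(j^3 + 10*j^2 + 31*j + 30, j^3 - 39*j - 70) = j^2 + 7*j + 10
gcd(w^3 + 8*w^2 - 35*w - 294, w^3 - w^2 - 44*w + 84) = w^2 + w - 42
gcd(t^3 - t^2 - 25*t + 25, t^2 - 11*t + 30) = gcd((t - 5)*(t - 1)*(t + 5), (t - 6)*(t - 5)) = t - 5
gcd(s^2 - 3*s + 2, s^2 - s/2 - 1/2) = s - 1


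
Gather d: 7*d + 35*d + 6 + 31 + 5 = 42*d + 42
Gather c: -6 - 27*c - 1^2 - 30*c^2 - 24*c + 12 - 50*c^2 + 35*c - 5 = -80*c^2 - 16*c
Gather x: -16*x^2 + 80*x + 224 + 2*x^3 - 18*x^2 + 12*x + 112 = 2*x^3 - 34*x^2 + 92*x + 336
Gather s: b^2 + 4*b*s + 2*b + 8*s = b^2 + 2*b + s*(4*b + 8)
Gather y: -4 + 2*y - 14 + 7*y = 9*y - 18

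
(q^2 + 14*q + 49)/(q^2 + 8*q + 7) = (q + 7)/(q + 1)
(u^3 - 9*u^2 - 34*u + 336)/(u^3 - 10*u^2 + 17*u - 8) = (u^2 - u - 42)/(u^2 - 2*u + 1)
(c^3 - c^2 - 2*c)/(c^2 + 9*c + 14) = c*(c^2 - c - 2)/(c^2 + 9*c + 14)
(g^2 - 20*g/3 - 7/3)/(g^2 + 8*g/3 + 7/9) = 3*(g - 7)/(3*g + 7)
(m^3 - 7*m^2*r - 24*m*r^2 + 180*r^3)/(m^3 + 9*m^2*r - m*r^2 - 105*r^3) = (-m^2 + 12*m*r - 36*r^2)/(-m^2 - 4*m*r + 21*r^2)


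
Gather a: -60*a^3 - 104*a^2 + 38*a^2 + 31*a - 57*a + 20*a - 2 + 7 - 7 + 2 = -60*a^3 - 66*a^2 - 6*a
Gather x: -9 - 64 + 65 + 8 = 0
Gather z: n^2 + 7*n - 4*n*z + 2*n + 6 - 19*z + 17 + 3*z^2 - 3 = n^2 + 9*n + 3*z^2 + z*(-4*n - 19) + 20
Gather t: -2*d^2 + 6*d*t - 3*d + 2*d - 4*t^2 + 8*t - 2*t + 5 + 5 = -2*d^2 - d - 4*t^2 + t*(6*d + 6) + 10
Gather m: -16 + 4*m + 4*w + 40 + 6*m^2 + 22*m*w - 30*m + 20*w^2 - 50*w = 6*m^2 + m*(22*w - 26) + 20*w^2 - 46*w + 24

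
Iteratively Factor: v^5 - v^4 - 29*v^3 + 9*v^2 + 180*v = (v)*(v^4 - v^3 - 29*v^2 + 9*v + 180) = v*(v - 5)*(v^3 + 4*v^2 - 9*v - 36) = v*(v - 5)*(v - 3)*(v^2 + 7*v + 12) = v*(v - 5)*(v - 3)*(v + 3)*(v + 4)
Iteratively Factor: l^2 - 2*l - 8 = (l - 4)*(l + 2)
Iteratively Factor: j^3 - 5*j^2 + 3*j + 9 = (j + 1)*(j^2 - 6*j + 9) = (j - 3)*(j + 1)*(j - 3)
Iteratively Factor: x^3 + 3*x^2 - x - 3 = (x + 1)*(x^2 + 2*x - 3) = (x + 1)*(x + 3)*(x - 1)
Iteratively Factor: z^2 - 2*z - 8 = (z + 2)*(z - 4)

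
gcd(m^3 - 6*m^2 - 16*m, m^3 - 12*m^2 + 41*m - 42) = 1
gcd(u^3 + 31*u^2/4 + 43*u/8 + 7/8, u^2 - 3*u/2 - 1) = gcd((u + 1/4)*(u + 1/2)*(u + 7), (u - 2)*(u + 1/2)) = u + 1/2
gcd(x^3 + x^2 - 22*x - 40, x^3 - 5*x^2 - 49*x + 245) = x - 5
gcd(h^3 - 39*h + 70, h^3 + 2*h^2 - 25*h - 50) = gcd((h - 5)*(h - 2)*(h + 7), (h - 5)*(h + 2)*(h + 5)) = h - 5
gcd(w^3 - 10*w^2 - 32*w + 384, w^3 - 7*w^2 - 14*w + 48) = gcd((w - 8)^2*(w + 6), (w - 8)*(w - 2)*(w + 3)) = w - 8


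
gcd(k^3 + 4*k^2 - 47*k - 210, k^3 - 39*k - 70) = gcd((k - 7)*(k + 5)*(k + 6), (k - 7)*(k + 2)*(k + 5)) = k^2 - 2*k - 35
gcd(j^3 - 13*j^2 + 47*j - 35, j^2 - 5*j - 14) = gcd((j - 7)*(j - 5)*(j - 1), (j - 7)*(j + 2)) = j - 7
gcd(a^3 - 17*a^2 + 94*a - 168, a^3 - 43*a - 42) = a - 7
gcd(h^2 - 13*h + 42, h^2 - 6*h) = h - 6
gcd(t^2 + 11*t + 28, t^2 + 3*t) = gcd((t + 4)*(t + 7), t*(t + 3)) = 1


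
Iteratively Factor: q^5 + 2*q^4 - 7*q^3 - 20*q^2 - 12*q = (q + 1)*(q^4 + q^3 - 8*q^2 - 12*q) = (q - 3)*(q + 1)*(q^3 + 4*q^2 + 4*q) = (q - 3)*(q + 1)*(q + 2)*(q^2 + 2*q) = q*(q - 3)*(q + 1)*(q + 2)*(q + 2)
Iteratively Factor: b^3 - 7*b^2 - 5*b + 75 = (b - 5)*(b^2 - 2*b - 15) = (b - 5)^2*(b + 3)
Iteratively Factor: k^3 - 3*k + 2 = (k + 2)*(k^2 - 2*k + 1) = (k - 1)*(k + 2)*(k - 1)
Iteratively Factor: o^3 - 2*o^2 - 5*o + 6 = (o + 2)*(o^2 - 4*o + 3) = (o - 1)*(o + 2)*(o - 3)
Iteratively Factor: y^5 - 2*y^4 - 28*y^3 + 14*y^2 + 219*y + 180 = (y + 3)*(y^4 - 5*y^3 - 13*y^2 + 53*y + 60) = (y + 3)^2*(y^3 - 8*y^2 + 11*y + 20) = (y - 4)*(y + 3)^2*(y^2 - 4*y - 5) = (y - 4)*(y + 1)*(y + 3)^2*(y - 5)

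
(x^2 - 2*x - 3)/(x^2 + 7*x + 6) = (x - 3)/(x + 6)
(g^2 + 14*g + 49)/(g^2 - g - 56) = (g + 7)/(g - 8)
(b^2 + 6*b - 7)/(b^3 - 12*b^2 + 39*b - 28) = (b + 7)/(b^2 - 11*b + 28)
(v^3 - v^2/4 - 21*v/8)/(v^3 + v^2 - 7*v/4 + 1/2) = v*(8*v^2 - 2*v - 21)/(2*(4*v^3 + 4*v^2 - 7*v + 2))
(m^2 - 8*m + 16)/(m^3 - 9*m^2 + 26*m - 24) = (m - 4)/(m^2 - 5*m + 6)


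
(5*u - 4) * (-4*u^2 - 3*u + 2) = -20*u^3 + u^2 + 22*u - 8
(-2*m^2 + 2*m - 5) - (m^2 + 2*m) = -3*m^2 - 5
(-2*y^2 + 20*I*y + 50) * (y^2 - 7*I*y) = -2*y^4 + 34*I*y^3 + 190*y^2 - 350*I*y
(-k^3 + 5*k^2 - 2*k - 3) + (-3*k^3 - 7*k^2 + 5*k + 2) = -4*k^3 - 2*k^2 + 3*k - 1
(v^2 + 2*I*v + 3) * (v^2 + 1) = v^4 + 2*I*v^3 + 4*v^2 + 2*I*v + 3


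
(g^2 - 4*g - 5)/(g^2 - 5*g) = (g + 1)/g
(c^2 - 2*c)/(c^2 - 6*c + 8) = c/(c - 4)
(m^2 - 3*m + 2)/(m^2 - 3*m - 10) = (-m^2 + 3*m - 2)/(-m^2 + 3*m + 10)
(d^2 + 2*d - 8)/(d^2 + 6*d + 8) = (d - 2)/(d + 2)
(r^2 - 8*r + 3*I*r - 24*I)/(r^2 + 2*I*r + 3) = (r - 8)/(r - I)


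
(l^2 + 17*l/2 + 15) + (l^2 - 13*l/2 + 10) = 2*l^2 + 2*l + 25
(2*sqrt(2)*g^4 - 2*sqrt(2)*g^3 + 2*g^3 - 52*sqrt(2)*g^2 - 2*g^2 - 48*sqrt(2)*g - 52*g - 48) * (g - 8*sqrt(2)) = 2*sqrt(2)*g^5 - 30*g^4 - 2*sqrt(2)*g^4 - 68*sqrt(2)*g^3 + 30*g^3 - 32*sqrt(2)*g^2 + 780*g^2 + 416*sqrt(2)*g + 720*g + 384*sqrt(2)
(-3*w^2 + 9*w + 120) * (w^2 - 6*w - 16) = -3*w^4 + 27*w^3 + 114*w^2 - 864*w - 1920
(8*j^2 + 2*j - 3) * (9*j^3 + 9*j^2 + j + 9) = 72*j^5 + 90*j^4 - j^3 + 47*j^2 + 15*j - 27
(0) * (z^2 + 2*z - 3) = 0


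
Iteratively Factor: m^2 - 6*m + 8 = (m - 2)*(m - 4)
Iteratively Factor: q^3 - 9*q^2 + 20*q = (q - 4)*(q^2 - 5*q) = (q - 5)*(q - 4)*(q)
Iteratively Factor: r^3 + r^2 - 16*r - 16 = (r + 4)*(r^2 - 3*r - 4) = (r - 4)*(r + 4)*(r + 1)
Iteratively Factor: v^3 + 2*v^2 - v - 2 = (v + 1)*(v^2 + v - 2) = (v + 1)*(v + 2)*(v - 1)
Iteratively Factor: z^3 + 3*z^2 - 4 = (z - 1)*(z^2 + 4*z + 4) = (z - 1)*(z + 2)*(z + 2)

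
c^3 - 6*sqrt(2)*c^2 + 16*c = c*(c - 4*sqrt(2))*(c - 2*sqrt(2))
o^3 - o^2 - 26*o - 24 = (o - 6)*(o + 1)*(o + 4)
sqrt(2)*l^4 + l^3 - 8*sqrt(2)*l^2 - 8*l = l*(l - 2*sqrt(2))*(l + 2*sqrt(2))*(sqrt(2)*l + 1)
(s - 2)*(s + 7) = s^2 + 5*s - 14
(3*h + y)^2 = 9*h^2 + 6*h*y + y^2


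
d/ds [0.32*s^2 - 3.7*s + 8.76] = 0.64*s - 3.7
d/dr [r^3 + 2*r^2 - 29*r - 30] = 3*r^2 + 4*r - 29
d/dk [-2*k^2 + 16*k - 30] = 16 - 4*k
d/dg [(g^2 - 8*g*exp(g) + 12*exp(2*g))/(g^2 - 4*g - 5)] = 2*(-(g - 2)*(g^2 - 8*g*exp(g) + 12*exp(2*g)) + (-g^2 + 4*g + 5)*(4*g*exp(g) - g - 12*exp(2*g) + 4*exp(g)))/(-g^2 + 4*g + 5)^2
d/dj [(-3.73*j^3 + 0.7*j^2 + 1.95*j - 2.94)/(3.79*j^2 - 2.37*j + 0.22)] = (-14.1367*j^4 + 17.6802*j^3 - 11.5113*j^2 + 22.5932*j - 6.5388)/(14.3641*j^4 - 17.9646*j^3 + 7.2845*j^2 - 1.0428*j + 0.0484)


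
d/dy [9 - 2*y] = -2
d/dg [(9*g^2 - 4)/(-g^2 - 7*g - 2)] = (-63*g^2 - 44*g - 28)/(g^4 + 14*g^3 + 53*g^2 + 28*g + 4)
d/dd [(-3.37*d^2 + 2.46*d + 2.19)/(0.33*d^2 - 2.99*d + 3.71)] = (9.2645*d^2 - 26.4508*d + 15.6747)/(0.1089*d^4 - 1.9734*d^3 + 11.3887*d^2 - 22.1858*d + 13.7641)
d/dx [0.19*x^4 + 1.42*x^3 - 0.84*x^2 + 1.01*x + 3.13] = 0.76*x^3 + 4.26*x^2 - 1.68*x + 1.01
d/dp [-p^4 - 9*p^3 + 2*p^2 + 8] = p*(-4*p^2 - 27*p + 4)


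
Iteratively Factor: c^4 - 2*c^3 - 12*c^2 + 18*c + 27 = (c - 3)*(c^3 + c^2 - 9*c - 9) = (c - 3)*(c + 3)*(c^2 - 2*c - 3) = (c - 3)*(c + 1)*(c + 3)*(c - 3)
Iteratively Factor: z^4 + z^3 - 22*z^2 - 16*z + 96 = (z + 4)*(z^3 - 3*z^2 - 10*z + 24) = (z + 3)*(z + 4)*(z^2 - 6*z + 8) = (z - 4)*(z + 3)*(z + 4)*(z - 2)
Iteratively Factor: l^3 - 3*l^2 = (l)*(l^2 - 3*l) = l*(l - 3)*(l)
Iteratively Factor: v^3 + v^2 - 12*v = (v + 4)*(v^2 - 3*v) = v*(v + 4)*(v - 3)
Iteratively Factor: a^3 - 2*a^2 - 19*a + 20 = (a - 1)*(a^2 - a - 20) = (a - 5)*(a - 1)*(a + 4)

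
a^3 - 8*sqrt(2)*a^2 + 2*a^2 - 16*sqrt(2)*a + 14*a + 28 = (a + 2)*(a - 7*sqrt(2))*(a - sqrt(2))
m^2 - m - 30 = (m - 6)*(m + 5)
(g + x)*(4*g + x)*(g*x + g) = 4*g^3*x + 4*g^3 + 5*g^2*x^2 + 5*g^2*x + g*x^3 + g*x^2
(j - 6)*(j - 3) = j^2 - 9*j + 18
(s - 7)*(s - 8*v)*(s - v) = s^3 - 9*s^2*v - 7*s^2 + 8*s*v^2 + 63*s*v - 56*v^2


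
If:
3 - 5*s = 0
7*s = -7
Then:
No Solution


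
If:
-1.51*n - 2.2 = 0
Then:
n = -1.46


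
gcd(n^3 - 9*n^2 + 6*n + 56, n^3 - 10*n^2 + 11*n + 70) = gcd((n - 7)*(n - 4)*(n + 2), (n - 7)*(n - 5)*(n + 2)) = n^2 - 5*n - 14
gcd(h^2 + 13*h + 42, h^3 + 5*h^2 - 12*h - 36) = h + 6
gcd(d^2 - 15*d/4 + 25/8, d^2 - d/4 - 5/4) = d - 5/4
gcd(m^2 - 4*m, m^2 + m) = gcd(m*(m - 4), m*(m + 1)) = m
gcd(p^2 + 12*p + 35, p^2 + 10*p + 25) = p + 5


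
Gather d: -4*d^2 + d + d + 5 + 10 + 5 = -4*d^2 + 2*d + 20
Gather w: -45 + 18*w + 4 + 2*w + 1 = 20*w - 40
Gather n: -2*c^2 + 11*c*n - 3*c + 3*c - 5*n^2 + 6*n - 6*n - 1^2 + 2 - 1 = -2*c^2 + 11*c*n - 5*n^2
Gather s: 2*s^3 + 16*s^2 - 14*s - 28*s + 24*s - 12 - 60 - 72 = 2*s^3 + 16*s^2 - 18*s - 144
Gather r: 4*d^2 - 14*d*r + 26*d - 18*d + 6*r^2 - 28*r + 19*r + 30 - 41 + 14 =4*d^2 + 8*d + 6*r^2 + r*(-14*d - 9) + 3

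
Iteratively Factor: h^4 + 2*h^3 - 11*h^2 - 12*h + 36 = (h - 2)*(h^3 + 4*h^2 - 3*h - 18) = (h - 2)*(h + 3)*(h^2 + h - 6) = (h - 2)^2*(h + 3)*(h + 3)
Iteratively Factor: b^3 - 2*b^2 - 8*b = (b)*(b^2 - 2*b - 8) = b*(b + 2)*(b - 4)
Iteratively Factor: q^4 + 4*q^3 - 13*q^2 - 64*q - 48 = (q - 4)*(q^3 + 8*q^2 + 19*q + 12) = (q - 4)*(q + 3)*(q^2 + 5*q + 4) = (q - 4)*(q + 1)*(q + 3)*(q + 4)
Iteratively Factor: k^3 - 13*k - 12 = (k + 1)*(k^2 - k - 12) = (k - 4)*(k + 1)*(k + 3)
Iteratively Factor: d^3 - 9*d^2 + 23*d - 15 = (d - 3)*(d^2 - 6*d + 5) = (d - 3)*(d - 1)*(d - 5)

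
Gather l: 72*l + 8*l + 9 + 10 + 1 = 80*l + 20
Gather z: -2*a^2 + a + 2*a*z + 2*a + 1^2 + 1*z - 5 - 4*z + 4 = -2*a^2 + 3*a + z*(2*a - 3)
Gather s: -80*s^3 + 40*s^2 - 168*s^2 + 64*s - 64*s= -80*s^3 - 128*s^2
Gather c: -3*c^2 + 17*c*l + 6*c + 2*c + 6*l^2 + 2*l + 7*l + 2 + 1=-3*c^2 + c*(17*l + 8) + 6*l^2 + 9*l + 3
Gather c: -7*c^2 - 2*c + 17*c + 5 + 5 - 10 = -7*c^2 + 15*c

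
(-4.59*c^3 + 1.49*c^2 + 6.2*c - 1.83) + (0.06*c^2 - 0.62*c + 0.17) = -4.59*c^3 + 1.55*c^2 + 5.58*c - 1.66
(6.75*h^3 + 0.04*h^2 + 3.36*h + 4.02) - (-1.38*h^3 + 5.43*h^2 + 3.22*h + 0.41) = 8.13*h^3 - 5.39*h^2 + 0.14*h + 3.61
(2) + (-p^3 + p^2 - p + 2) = -p^3 + p^2 - p + 4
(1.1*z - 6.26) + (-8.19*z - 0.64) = -7.09*z - 6.9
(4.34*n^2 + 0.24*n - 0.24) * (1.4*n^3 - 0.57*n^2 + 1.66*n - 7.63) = 6.076*n^5 - 2.1378*n^4 + 6.7316*n^3 - 32.579*n^2 - 2.2296*n + 1.8312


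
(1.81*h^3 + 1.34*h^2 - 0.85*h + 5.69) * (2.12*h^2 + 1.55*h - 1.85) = 3.8372*h^5 + 5.6463*h^4 - 3.0735*h^3 + 8.2663*h^2 + 10.392*h - 10.5265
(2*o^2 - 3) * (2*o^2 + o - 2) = 4*o^4 + 2*o^3 - 10*o^2 - 3*o + 6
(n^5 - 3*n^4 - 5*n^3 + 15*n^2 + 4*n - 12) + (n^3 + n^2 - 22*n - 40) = n^5 - 3*n^4 - 4*n^3 + 16*n^2 - 18*n - 52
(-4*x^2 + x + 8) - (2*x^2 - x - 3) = -6*x^2 + 2*x + 11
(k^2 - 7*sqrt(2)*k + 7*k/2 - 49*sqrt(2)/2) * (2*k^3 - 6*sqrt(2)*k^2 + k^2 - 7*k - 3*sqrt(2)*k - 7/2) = 2*k^5 - 20*sqrt(2)*k^4 + 8*k^4 - 80*sqrt(2)*k^3 + 161*k^3/2 + 14*sqrt(2)*k^2 + 308*k^2 + 539*k/4 + 196*sqrt(2)*k + 343*sqrt(2)/4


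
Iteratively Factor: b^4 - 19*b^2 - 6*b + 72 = (b - 4)*(b^3 + 4*b^2 - 3*b - 18) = (b - 4)*(b + 3)*(b^2 + b - 6) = (b - 4)*(b + 3)^2*(b - 2)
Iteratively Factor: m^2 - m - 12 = (m + 3)*(m - 4)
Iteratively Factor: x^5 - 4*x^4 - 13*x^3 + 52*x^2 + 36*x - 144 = (x - 4)*(x^4 - 13*x^2 + 36) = (x - 4)*(x - 2)*(x^3 + 2*x^2 - 9*x - 18) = (x - 4)*(x - 2)*(x + 3)*(x^2 - x - 6) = (x - 4)*(x - 3)*(x - 2)*(x + 3)*(x + 2)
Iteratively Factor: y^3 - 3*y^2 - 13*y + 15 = (y - 1)*(y^2 - 2*y - 15) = (y - 1)*(y + 3)*(y - 5)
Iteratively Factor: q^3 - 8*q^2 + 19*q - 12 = (q - 1)*(q^2 - 7*q + 12) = (q - 3)*(q - 1)*(q - 4)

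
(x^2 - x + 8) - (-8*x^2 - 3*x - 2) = 9*x^2 + 2*x + 10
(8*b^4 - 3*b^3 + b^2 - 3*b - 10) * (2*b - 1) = 16*b^5 - 14*b^4 + 5*b^3 - 7*b^2 - 17*b + 10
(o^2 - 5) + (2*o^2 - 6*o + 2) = 3*o^2 - 6*o - 3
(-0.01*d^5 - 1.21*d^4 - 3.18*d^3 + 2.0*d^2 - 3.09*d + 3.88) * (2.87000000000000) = -0.0287*d^5 - 3.4727*d^4 - 9.1266*d^3 + 5.74*d^2 - 8.8683*d + 11.1356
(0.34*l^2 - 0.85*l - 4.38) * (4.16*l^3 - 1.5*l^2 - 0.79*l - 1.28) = 1.4144*l^5 - 4.046*l^4 - 17.2144*l^3 + 6.8063*l^2 + 4.5482*l + 5.6064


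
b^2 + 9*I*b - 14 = (b + 2*I)*(b + 7*I)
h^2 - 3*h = h*(h - 3)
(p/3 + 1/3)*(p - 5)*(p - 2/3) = p^3/3 - 14*p^2/9 - 7*p/9 + 10/9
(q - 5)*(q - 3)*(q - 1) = q^3 - 9*q^2 + 23*q - 15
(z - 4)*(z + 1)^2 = z^3 - 2*z^2 - 7*z - 4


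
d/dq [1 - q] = -1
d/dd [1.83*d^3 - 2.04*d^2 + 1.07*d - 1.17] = 5.49*d^2 - 4.08*d + 1.07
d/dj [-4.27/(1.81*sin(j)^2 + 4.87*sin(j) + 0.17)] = (15.4574*sin(j) + 20.7949)*cos(j)/(1.81*sin(j)^2 + 4.87*sin(j) + 0.17)^2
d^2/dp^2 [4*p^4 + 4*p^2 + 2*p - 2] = 48*p^2 + 8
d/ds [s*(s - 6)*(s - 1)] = 3*s^2 - 14*s + 6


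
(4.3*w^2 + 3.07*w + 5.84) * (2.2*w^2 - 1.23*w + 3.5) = 9.46*w^4 + 1.465*w^3 + 24.1219*w^2 + 3.5618*w + 20.44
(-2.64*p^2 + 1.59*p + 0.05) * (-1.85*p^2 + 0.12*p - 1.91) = 4.884*p^4 - 3.2583*p^3 + 5.1407*p^2 - 3.0309*p - 0.0955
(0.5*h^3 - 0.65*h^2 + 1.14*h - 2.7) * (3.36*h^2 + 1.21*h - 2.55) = 1.68*h^5 - 1.579*h^4 + 1.7689*h^3 - 6.0351*h^2 - 6.174*h + 6.885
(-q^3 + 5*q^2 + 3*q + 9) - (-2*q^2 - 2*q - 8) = -q^3 + 7*q^2 + 5*q + 17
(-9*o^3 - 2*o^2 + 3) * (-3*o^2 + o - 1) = 27*o^5 - 3*o^4 + 7*o^3 - 7*o^2 + 3*o - 3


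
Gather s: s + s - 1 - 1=2*s - 2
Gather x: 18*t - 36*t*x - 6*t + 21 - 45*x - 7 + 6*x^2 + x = 12*t + 6*x^2 + x*(-36*t - 44) + 14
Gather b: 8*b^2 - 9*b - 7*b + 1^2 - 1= 8*b^2 - 16*b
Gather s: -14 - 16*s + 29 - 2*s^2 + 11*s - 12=-2*s^2 - 5*s + 3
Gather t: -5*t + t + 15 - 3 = 12 - 4*t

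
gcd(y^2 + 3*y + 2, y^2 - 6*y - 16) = y + 2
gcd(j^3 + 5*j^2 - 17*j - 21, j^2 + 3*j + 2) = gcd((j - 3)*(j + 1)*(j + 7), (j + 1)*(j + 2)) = j + 1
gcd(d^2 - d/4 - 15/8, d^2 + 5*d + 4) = 1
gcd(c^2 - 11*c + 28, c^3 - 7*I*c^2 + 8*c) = 1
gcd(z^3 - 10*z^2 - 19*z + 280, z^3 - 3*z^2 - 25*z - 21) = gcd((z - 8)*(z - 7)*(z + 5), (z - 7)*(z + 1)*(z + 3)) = z - 7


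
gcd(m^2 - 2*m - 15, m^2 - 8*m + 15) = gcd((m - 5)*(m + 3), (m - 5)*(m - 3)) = m - 5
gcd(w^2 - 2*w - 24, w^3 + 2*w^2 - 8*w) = w + 4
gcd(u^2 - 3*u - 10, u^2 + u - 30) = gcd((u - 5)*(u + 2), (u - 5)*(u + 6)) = u - 5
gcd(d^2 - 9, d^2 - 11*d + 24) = d - 3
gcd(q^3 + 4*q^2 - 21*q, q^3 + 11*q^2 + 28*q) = q^2 + 7*q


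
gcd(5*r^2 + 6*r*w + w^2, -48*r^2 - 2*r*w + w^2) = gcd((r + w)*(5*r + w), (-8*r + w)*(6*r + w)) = 1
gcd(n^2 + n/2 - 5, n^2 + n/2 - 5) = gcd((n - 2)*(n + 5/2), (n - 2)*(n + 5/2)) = n^2 + n/2 - 5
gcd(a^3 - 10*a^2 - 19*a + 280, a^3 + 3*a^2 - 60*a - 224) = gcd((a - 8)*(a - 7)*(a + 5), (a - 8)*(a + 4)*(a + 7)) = a - 8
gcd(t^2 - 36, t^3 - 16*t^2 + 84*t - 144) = t - 6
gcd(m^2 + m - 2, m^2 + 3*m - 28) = 1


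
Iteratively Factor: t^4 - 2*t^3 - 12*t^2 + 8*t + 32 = (t + 2)*(t^3 - 4*t^2 - 4*t + 16) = (t - 4)*(t + 2)*(t^2 - 4) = (t - 4)*(t - 2)*(t + 2)*(t + 2)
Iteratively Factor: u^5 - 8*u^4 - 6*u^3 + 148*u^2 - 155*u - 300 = (u - 5)*(u^4 - 3*u^3 - 21*u^2 + 43*u + 60) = (u - 5)^2*(u^3 + 2*u^2 - 11*u - 12) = (u - 5)^2*(u - 3)*(u^2 + 5*u + 4) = (u - 5)^2*(u - 3)*(u + 1)*(u + 4)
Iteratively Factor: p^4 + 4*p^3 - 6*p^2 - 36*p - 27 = (p - 3)*(p^3 + 7*p^2 + 15*p + 9) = (p - 3)*(p + 1)*(p^2 + 6*p + 9) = (p - 3)*(p + 1)*(p + 3)*(p + 3)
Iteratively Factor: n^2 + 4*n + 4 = (n + 2)*(n + 2)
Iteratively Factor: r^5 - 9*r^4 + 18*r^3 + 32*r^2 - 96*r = (r)*(r^4 - 9*r^3 + 18*r^2 + 32*r - 96) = r*(r - 4)*(r^3 - 5*r^2 - 2*r + 24) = r*(r - 4)^2*(r^2 - r - 6) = r*(r - 4)^2*(r - 3)*(r + 2)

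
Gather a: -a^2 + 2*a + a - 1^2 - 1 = -a^2 + 3*a - 2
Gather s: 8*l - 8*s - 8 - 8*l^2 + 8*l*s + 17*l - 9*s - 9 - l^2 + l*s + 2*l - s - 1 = -9*l^2 + 27*l + s*(9*l - 18) - 18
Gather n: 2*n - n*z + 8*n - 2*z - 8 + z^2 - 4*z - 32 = n*(10 - z) + z^2 - 6*z - 40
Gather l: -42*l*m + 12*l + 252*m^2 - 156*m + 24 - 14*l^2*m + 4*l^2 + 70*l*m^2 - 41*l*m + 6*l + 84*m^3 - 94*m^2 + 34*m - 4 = l^2*(4 - 14*m) + l*(70*m^2 - 83*m + 18) + 84*m^3 + 158*m^2 - 122*m + 20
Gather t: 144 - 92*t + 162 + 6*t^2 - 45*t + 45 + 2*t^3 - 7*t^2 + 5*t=2*t^3 - t^2 - 132*t + 351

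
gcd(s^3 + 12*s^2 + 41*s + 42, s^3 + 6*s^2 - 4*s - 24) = s + 2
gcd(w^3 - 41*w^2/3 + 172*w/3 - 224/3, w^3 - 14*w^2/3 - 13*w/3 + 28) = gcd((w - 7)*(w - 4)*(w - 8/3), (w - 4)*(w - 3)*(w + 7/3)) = w - 4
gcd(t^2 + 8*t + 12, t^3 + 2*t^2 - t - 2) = t + 2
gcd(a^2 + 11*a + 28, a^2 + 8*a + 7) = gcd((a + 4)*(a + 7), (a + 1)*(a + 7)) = a + 7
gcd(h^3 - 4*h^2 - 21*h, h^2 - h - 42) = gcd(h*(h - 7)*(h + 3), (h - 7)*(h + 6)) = h - 7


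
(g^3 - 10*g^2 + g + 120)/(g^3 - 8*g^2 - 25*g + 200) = (g + 3)/(g + 5)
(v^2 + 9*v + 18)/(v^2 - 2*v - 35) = (v^2 + 9*v + 18)/(v^2 - 2*v - 35)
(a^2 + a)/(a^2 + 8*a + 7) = a/(a + 7)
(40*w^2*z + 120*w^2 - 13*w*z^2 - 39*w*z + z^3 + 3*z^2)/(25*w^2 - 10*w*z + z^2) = (-8*w*z - 24*w + z^2 + 3*z)/(-5*w + z)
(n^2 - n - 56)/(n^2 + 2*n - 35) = (n - 8)/(n - 5)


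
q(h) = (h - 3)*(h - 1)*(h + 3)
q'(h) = (h - 3)*(h - 1) + (h - 3)*(h + 3) + (h - 1)*(h + 3)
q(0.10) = 8.09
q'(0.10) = -9.17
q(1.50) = -3.38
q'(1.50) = -5.25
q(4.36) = 33.63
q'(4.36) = 39.31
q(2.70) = -2.91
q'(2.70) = 7.47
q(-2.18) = 13.51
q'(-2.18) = 9.62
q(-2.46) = 10.20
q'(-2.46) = 14.07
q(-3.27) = -7.23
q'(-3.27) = 29.62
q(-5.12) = -105.35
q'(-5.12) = 79.88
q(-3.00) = 0.00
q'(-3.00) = 24.00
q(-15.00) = -3456.00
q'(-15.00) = 696.00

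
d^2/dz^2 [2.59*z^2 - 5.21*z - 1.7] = 5.18000000000000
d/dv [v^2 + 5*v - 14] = 2*v + 5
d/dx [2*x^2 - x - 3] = 4*x - 1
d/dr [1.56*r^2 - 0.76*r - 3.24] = 3.12*r - 0.76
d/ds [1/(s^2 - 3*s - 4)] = (3 - 2*s)/(-s^2 + 3*s + 4)^2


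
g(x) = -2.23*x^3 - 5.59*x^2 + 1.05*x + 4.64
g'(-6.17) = -184.65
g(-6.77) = 433.27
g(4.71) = -347.43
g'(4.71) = -200.02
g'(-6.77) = -229.88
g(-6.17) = 309.15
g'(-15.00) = -1336.50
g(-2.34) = 0.15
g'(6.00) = -306.87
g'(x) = -6.69*x^2 - 11.18*x + 1.05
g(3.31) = -134.00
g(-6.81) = 442.53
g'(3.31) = -109.25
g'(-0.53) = 5.10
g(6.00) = -671.98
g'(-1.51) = 2.68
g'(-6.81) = -233.07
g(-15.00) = 6257.39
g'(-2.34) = -9.42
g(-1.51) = -2.01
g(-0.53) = 2.85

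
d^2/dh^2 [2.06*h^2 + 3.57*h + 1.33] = 4.12000000000000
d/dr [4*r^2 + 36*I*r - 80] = 8*r + 36*I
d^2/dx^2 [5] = 0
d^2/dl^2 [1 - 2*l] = 0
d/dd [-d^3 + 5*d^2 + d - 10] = -3*d^2 + 10*d + 1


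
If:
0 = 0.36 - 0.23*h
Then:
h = 1.57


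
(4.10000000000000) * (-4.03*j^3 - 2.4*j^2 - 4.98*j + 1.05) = -16.523*j^3 - 9.84*j^2 - 20.418*j + 4.305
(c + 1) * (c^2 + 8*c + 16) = c^3 + 9*c^2 + 24*c + 16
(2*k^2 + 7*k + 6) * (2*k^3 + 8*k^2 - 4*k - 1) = 4*k^5 + 30*k^4 + 60*k^3 + 18*k^2 - 31*k - 6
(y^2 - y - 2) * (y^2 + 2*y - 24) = y^4 + y^3 - 28*y^2 + 20*y + 48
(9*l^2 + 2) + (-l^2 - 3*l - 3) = 8*l^2 - 3*l - 1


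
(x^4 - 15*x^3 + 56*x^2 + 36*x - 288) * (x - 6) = x^5 - 21*x^4 + 146*x^3 - 300*x^2 - 504*x + 1728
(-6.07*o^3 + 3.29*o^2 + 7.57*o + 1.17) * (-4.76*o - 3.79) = 28.8932*o^4 + 7.3449*o^3 - 48.5023*o^2 - 34.2595*o - 4.4343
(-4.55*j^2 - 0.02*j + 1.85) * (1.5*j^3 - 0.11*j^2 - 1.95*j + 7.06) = -6.825*j^5 + 0.4705*j^4 + 11.6497*j^3 - 32.2875*j^2 - 3.7487*j + 13.061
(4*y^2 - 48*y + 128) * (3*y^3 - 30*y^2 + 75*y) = 12*y^5 - 264*y^4 + 2124*y^3 - 7440*y^2 + 9600*y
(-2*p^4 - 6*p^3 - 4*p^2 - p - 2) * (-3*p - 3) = 6*p^5 + 24*p^4 + 30*p^3 + 15*p^2 + 9*p + 6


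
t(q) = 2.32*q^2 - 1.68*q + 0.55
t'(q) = 4.64*q - 1.68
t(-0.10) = 0.74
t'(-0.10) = -2.14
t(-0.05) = 0.64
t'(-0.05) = -1.91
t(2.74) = 13.36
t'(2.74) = 11.03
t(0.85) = 0.80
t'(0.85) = 2.26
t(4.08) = 32.32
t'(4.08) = 17.25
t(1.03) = 1.28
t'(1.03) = 3.10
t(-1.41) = 7.53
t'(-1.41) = -8.22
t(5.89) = 71.14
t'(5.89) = 25.65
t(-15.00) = 547.75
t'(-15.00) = -71.28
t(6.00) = 73.99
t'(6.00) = 26.16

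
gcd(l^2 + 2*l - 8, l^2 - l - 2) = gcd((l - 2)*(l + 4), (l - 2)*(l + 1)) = l - 2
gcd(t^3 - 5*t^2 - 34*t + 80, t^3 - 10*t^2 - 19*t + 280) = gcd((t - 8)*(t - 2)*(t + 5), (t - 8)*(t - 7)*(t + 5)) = t^2 - 3*t - 40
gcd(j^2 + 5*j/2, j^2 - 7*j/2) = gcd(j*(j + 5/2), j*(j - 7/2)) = j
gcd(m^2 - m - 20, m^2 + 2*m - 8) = m + 4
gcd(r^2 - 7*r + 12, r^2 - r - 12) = r - 4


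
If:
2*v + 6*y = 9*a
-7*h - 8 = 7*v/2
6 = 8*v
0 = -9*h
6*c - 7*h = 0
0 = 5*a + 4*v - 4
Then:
No Solution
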